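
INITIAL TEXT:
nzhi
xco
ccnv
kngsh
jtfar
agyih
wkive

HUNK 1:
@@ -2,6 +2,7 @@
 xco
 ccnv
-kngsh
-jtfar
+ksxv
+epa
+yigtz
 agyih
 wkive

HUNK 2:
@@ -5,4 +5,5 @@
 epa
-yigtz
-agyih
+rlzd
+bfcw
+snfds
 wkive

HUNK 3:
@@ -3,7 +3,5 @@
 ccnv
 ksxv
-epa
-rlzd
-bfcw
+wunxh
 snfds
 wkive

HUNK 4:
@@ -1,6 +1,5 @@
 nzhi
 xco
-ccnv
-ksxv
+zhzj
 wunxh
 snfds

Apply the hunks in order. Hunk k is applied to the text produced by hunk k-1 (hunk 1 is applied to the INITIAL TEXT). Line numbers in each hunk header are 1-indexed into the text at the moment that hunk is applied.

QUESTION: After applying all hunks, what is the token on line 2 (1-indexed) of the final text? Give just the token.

Hunk 1: at line 2 remove [kngsh,jtfar] add [ksxv,epa,yigtz] -> 8 lines: nzhi xco ccnv ksxv epa yigtz agyih wkive
Hunk 2: at line 5 remove [yigtz,agyih] add [rlzd,bfcw,snfds] -> 9 lines: nzhi xco ccnv ksxv epa rlzd bfcw snfds wkive
Hunk 3: at line 3 remove [epa,rlzd,bfcw] add [wunxh] -> 7 lines: nzhi xco ccnv ksxv wunxh snfds wkive
Hunk 4: at line 1 remove [ccnv,ksxv] add [zhzj] -> 6 lines: nzhi xco zhzj wunxh snfds wkive
Final line 2: xco

Answer: xco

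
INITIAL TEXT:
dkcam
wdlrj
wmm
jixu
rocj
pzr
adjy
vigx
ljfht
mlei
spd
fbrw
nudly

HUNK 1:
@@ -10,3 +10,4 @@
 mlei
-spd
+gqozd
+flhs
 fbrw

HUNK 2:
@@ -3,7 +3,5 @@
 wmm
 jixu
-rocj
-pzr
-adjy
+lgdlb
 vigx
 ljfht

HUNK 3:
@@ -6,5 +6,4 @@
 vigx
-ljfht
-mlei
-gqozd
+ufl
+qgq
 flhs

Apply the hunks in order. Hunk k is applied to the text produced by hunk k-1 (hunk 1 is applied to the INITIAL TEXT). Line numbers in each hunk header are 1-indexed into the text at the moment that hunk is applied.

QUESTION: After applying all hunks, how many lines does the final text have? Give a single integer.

Hunk 1: at line 10 remove [spd] add [gqozd,flhs] -> 14 lines: dkcam wdlrj wmm jixu rocj pzr adjy vigx ljfht mlei gqozd flhs fbrw nudly
Hunk 2: at line 3 remove [rocj,pzr,adjy] add [lgdlb] -> 12 lines: dkcam wdlrj wmm jixu lgdlb vigx ljfht mlei gqozd flhs fbrw nudly
Hunk 3: at line 6 remove [ljfht,mlei,gqozd] add [ufl,qgq] -> 11 lines: dkcam wdlrj wmm jixu lgdlb vigx ufl qgq flhs fbrw nudly
Final line count: 11

Answer: 11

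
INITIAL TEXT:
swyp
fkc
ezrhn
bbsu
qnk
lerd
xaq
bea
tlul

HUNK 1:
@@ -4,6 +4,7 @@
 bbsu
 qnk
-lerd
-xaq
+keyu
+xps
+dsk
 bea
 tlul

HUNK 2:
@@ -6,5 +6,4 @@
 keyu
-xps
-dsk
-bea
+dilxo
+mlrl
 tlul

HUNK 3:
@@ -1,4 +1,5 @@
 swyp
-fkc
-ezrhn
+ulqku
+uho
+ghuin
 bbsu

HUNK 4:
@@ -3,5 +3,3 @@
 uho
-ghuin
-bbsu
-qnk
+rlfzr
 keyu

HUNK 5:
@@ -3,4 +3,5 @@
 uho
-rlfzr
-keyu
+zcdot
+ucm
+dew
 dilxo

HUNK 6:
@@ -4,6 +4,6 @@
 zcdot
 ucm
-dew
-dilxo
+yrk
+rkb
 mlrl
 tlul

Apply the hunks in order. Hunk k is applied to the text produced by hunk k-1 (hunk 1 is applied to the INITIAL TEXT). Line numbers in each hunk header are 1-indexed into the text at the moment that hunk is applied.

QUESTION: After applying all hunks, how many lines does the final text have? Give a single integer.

Hunk 1: at line 4 remove [lerd,xaq] add [keyu,xps,dsk] -> 10 lines: swyp fkc ezrhn bbsu qnk keyu xps dsk bea tlul
Hunk 2: at line 6 remove [xps,dsk,bea] add [dilxo,mlrl] -> 9 lines: swyp fkc ezrhn bbsu qnk keyu dilxo mlrl tlul
Hunk 3: at line 1 remove [fkc,ezrhn] add [ulqku,uho,ghuin] -> 10 lines: swyp ulqku uho ghuin bbsu qnk keyu dilxo mlrl tlul
Hunk 4: at line 3 remove [ghuin,bbsu,qnk] add [rlfzr] -> 8 lines: swyp ulqku uho rlfzr keyu dilxo mlrl tlul
Hunk 5: at line 3 remove [rlfzr,keyu] add [zcdot,ucm,dew] -> 9 lines: swyp ulqku uho zcdot ucm dew dilxo mlrl tlul
Hunk 6: at line 4 remove [dew,dilxo] add [yrk,rkb] -> 9 lines: swyp ulqku uho zcdot ucm yrk rkb mlrl tlul
Final line count: 9

Answer: 9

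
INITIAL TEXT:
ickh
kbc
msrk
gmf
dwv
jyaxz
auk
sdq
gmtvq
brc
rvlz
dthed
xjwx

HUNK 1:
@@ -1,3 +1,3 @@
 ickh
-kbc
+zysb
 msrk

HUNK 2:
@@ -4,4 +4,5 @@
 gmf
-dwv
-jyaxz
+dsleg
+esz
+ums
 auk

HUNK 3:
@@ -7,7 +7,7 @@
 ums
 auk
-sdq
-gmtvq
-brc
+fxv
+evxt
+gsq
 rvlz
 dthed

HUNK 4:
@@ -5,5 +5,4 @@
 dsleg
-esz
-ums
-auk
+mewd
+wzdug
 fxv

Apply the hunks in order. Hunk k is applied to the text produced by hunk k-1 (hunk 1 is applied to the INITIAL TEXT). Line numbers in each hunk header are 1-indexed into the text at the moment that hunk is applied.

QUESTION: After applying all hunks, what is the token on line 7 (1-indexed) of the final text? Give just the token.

Answer: wzdug

Derivation:
Hunk 1: at line 1 remove [kbc] add [zysb] -> 13 lines: ickh zysb msrk gmf dwv jyaxz auk sdq gmtvq brc rvlz dthed xjwx
Hunk 2: at line 4 remove [dwv,jyaxz] add [dsleg,esz,ums] -> 14 lines: ickh zysb msrk gmf dsleg esz ums auk sdq gmtvq brc rvlz dthed xjwx
Hunk 3: at line 7 remove [sdq,gmtvq,brc] add [fxv,evxt,gsq] -> 14 lines: ickh zysb msrk gmf dsleg esz ums auk fxv evxt gsq rvlz dthed xjwx
Hunk 4: at line 5 remove [esz,ums,auk] add [mewd,wzdug] -> 13 lines: ickh zysb msrk gmf dsleg mewd wzdug fxv evxt gsq rvlz dthed xjwx
Final line 7: wzdug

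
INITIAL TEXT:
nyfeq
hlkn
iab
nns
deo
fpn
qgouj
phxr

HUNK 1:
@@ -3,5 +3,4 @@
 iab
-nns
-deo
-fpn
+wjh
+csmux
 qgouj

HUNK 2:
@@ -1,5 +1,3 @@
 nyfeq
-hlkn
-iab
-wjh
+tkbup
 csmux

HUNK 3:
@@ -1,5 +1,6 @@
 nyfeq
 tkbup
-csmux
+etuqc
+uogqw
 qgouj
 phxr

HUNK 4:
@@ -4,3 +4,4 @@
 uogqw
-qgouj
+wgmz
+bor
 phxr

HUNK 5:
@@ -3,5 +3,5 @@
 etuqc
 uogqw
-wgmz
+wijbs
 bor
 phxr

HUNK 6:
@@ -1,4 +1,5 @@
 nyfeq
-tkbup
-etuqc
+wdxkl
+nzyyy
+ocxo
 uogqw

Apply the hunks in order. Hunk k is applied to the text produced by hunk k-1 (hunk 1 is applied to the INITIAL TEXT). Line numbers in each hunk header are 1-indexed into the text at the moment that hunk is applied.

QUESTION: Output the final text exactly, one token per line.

Hunk 1: at line 3 remove [nns,deo,fpn] add [wjh,csmux] -> 7 lines: nyfeq hlkn iab wjh csmux qgouj phxr
Hunk 2: at line 1 remove [hlkn,iab,wjh] add [tkbup] -> 5 lines: nyfeq tkbup csmux qgouj phxr
Hunk 3: at line 1 remove [csmux] add [etuqc,uogqw] -> 6 lines: nyfeq tkbup etuqc uogqw qgouj phxr
Hunk 4: at line 4 remove [qgouj] add [wgmz,bor] -> 7 lines: nyfeq tkbup etuqc uogqw wgmz bor phxr
Hunk 5: at line 3 remove [wgmz] add [wijbs] -> 7 lines: nyfeq tkbup etuqc uogqw wijbs bor phxr
Hunk 6: at line 1 remove [tkbup,etuqc] add [wdxkl,nzyyy,ocxo] -> 8 lines: nyfeq wdxkl nzyyy ocxo uogqw wijbs bor phxr

Answer: nyfeq
wdxkl
nzyyy
ocxo
uogqw
wijbs
bor
phxr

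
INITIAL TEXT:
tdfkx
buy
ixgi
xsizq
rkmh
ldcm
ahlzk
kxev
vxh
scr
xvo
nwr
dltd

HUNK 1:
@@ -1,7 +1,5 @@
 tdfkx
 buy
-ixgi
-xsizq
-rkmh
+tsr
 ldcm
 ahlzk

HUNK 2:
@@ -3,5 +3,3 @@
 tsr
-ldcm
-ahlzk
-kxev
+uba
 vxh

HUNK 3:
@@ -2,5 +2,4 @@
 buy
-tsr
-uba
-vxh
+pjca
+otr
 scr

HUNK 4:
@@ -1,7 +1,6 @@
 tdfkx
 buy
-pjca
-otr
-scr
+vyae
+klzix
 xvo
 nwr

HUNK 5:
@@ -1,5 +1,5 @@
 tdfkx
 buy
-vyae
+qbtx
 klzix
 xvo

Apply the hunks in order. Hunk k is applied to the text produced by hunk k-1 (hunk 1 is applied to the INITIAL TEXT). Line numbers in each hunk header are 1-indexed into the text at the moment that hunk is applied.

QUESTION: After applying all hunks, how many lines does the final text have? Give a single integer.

Answer: 7

Derivation:
Hunk 1: at line 1 remove [ixgi,xsizq,rkmh] add [tsr] -> 11 lines: tdfkx buy tsr ldcm ahlzk kxev vxh scr xvo nwr dltd
Hunk 2: at line 3 remove [ldcm,ahlzk,kxev] add [uba] -> 9 lines: tdfkx buy tsr uba vxh scr xvo nwr dltd
Hunk 3: at line 2 remove [tsr,uba,vxh] add [pjca,otr] -> 8 lines: tdfkx buy pjca otr scr xvo nwr dltd
Hunk 4: at line 1 remove [pjca,otr,scr] add [vyae,klzix] -> 7 lines: tdfkx buy vyae klzix xvo nwr dltd
Hunk 5: at line 1 remove [vyae] add [qbtx] -> 7 lines: tdfkx buy qbtx klzix xvo nwr dltd
Final line count: 7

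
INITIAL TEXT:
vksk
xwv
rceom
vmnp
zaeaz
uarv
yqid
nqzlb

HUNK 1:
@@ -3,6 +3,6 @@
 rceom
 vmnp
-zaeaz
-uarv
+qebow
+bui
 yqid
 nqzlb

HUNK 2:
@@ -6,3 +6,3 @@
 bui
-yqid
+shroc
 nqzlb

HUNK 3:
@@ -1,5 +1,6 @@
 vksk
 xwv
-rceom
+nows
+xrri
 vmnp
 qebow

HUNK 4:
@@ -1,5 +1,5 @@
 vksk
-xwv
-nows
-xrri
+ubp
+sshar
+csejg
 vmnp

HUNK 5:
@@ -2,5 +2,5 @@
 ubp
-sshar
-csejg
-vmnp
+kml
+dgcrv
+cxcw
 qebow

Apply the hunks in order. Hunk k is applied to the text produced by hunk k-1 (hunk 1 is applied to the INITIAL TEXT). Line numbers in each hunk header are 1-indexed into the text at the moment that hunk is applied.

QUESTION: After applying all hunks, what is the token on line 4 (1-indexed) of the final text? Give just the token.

Hunk 1: at line 3 remove [zaeaz,uarv] add [qebow,bui] -> 8 lines: vksk xwv rceom vmnp qebow bui yqid nqzlb
Hunk 2: at line 6 remove [yqid] add [shroc] -> 8 lines: vksk xwv rceom vmnp qebow bui shroc nqzlb
Hunk 3: at line 1 remove [rceom] add [nows,xrri] -> 9 lines: vksk xwv nows xrri vmnp qebow bui shroc nqzlb
Hunk 4: at line 1 remove [xwv,nows,xrri] add [ubp,sshar,csejg] -> 9 lines: vksk ubp sshar csejg vmnp qebow bui shroc nqzlb
Hunk 5: at line 2 remove [sshar,csejg,vmnp] add [kml,dgcrv,cxcw] -> 9 lines: vksk ubp kml dgcrv cxcw qebow bui shroc nqzlb
Final line 4: dgcrv

Answer: dgcrv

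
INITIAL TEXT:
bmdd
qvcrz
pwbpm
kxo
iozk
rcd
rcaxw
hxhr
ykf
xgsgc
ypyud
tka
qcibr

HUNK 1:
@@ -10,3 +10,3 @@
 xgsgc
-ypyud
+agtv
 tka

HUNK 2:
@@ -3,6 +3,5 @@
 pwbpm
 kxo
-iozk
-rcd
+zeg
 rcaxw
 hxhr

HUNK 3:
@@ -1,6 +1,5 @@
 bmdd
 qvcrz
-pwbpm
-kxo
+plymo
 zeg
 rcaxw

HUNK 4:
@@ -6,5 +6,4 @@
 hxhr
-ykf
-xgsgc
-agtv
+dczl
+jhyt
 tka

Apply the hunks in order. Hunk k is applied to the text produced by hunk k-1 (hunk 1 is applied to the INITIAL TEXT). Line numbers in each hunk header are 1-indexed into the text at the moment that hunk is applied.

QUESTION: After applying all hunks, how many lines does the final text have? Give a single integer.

Answer: 10

Derivation:
Hunk 1: at line 10 remove [ypyud] add [agtv] -> 13 lines: bmdd qvcrz pwbpm kxo iozk rcd rcaxw hxhr ykf xgsgc agtv tka qcibr
Hunk 2: at line 3 remove [iozk,rcd] add [zeg] -> 12 lines: bmdd qvcrz pwbpm kxo zeg rcaxw hxhr ykf xgsgc agtv tka qcibr
Hunk 3: at line 1 remove [pwbpm,kxo] add [plymo] -> 11 lines: bmdd qvcrz plymo zeg rcaxw hxhr ykf xgsgc agtv tka qcibr
Hunk 4: at line 6 remove [ykf,xgsgc,agtv] add [dczl,jhyt] -> 10 lines: bmdd qvcrz plymo zeg rcaxw hxhr dczl jhyt tka qcibr
Final line count: 10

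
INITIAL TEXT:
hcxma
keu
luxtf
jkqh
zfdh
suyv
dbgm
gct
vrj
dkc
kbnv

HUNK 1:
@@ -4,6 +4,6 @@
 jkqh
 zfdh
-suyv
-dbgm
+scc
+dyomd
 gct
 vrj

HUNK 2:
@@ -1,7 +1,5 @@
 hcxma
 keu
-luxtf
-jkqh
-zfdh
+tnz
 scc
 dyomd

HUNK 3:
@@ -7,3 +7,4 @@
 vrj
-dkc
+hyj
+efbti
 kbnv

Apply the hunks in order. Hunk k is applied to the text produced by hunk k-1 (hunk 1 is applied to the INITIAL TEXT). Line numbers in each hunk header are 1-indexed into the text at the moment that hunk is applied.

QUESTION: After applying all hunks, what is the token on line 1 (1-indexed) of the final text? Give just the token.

Answer: hcxma

Derivation:
Hunk 1: at line 4 remove [suyv,dbgm] add [scc,dyomd] -> 11 lines: hcxma keu luxtf jkqh zfdh scc dyomd gct vrj dkc kbnv
Hunk 2: at line 1 remove [luxtf,jkqh,zfdh] add [tnz] -> 9 lines: hcxma keu tnz scc dyomd gct vrj dkc kbnv
Hunk 3: at line 7 remove [dkc] add [hyj,efbti] -> 10 lines: hcxma keu tnz scc dyomd gct vrj hyj efbti kbnv
Final line 1: hcxma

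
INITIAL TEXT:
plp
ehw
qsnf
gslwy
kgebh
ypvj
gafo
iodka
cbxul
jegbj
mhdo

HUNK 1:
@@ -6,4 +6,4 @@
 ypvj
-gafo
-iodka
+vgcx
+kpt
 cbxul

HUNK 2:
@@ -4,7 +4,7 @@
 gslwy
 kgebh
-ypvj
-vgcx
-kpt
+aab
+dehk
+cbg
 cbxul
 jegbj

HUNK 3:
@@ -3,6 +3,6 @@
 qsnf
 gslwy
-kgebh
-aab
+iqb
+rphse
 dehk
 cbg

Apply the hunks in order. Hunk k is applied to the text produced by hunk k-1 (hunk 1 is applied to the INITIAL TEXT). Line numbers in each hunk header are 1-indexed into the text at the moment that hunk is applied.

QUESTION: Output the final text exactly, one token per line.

Hunk 1: at line 6 remove [gafo,iodka] add [vgcx,kpt] -> 11 lines: plp ehw qsnf gslwy kgebh ypvj vgcx kpt cbxul jegbj mhdo
Hunk 2: at line 4 remove [ypvj,vgcx,kpt] add [aab,dehk,cbg] -> 11 lines: plp ehw qsnf gslwy kgebh aab dehk cbg cbxul jegbj mhdo
Hunk 3: at line 3 remove [kgebh,aab] add [iqb,rphse] -> 11 lines: plp ehw qsnf gslwy iqb rphse dehk cbg cbxul jegbj mhdo

Answer: plp
ehw
qsnf
gslwy
iqb
rphse
dehk
cbg
cbxul
jegbj
mhdo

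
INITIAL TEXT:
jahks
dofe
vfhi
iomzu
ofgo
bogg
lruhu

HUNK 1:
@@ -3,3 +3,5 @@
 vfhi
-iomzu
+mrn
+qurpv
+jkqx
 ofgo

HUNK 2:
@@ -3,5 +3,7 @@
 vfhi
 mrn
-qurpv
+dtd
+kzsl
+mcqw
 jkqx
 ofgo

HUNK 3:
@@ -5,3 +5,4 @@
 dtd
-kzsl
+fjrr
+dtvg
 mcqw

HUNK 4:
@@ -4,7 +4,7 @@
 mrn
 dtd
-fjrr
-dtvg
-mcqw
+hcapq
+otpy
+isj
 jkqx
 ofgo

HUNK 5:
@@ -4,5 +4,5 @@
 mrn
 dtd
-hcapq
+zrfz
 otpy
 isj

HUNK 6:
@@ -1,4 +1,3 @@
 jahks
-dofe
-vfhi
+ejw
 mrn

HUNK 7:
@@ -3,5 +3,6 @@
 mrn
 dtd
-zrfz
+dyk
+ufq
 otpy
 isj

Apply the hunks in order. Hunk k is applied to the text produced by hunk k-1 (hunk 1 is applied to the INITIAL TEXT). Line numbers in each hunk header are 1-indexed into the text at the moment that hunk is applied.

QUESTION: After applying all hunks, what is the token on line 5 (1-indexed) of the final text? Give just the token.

Hunk 1: at line 3 remove [iomzu] add [mrn,qurpv,jkqx] -> 9 lines: jahks dofe vfhi mrn qurpv jkqx ofgo bogg lruhu
Hunk 2: at line 3 remove [qurpv] add [dtd,kzsl,mcqw] -> 11 lines: jahks dofe vfhi mrn dtd kzsl mcqw jkqx ofgo bogg lruhu
Hunk 3: at line 5 remove [kzsl] add [fjrr,dtvg] -> 12 lines: jahks dofe vfhi mrn dtd fjrr dtvg mcqw jkqx ofgo bogg lruhu
Hunk 4: at line 4 remove [fjrr,dtvg,mcqw] add [hcapq,otpy,isj] -> 12 lines: jahks dofe vfhi mrn dtd hcapq otpy isj jkqx ofgo bogg lruhu
Hunk 5: at line 4 remove [hcapq] add [zrfz] -> 12 lines: jahks dofe vfhi mrn dtd zrfz otpy isj jkqx ofgo bogg lruhu
Hunk 6: at line 1 remove [dofe,vfhi] add [ejw] -> 11 lines: jahks ejw mrn dtd zrfz otpy isj jkqx ofgo bogg lruhu
Hunk 7: at line 3 remove [zrfz] add [dyk,ufq] -> 12 lines: jahks ejw mrn dtd dyk ufq otpy isj jkqx ofgo bogg lruhu
Final line 5: dyk

Answer: dyk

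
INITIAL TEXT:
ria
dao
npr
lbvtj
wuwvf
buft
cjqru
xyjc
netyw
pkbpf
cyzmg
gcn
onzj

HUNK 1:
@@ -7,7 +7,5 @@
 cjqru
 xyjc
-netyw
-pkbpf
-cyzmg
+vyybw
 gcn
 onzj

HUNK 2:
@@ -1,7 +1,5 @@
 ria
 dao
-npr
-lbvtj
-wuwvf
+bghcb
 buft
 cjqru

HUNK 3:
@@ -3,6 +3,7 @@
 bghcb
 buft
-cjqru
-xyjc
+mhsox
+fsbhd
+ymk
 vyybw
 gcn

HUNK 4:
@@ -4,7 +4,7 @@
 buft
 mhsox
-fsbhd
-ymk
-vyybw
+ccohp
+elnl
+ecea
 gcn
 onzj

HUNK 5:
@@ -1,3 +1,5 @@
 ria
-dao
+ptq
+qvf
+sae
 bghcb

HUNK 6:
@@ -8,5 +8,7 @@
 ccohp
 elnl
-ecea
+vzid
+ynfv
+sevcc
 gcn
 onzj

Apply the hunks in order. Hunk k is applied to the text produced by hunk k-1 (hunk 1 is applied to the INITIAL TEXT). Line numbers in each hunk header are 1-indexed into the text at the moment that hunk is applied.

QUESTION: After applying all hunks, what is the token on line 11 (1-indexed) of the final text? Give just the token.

Hunk 1: at line 7 remove [netyw,pkbpf,cyzmg] add [vyybw] -> 11 lines: ria dao npr lbvtj wuwvf buft cjqru xyjc vyybw gcn onzj
Hunk 2: at line 1 remove [npr,lbvtj,wuwvf] add [bghcb] -> 9 lines: ria dao bghcb buft cjqru xyjc vyybw gcn onzj
Hunk 3: at line 3 remove [cjqru,xyjc] add [mhsox,fsbhd,ymk] -> 10 lines: ria dao bghcb buft mhsox fsbhd ymk vyybw gcn onzj
Hunk 4: at line 4 remove [fsbhd,ymk,vyybw] add [ccohp,elnl,ecea] -> 10 lines: ria dao bghcb buft mhsox ccohp elnl ecea gcn onzj
Hunk 5: at line 1 remove [dao] add [ptq,qvf,sae] -> 12 lines: ria ptq qvf sae bghcb buft mhsox ccohp elnl ecea gcn onzj
Hunk 6: at line 8 remove [ecea] add [vzid,ynfv,sevcc] -> 14 lines: ria ptq qvf sae bghcb buft mhsox ccohp elnl vzid ynfv sevcc gcn onzj
Final line 11: ynfv

Answer: ynfv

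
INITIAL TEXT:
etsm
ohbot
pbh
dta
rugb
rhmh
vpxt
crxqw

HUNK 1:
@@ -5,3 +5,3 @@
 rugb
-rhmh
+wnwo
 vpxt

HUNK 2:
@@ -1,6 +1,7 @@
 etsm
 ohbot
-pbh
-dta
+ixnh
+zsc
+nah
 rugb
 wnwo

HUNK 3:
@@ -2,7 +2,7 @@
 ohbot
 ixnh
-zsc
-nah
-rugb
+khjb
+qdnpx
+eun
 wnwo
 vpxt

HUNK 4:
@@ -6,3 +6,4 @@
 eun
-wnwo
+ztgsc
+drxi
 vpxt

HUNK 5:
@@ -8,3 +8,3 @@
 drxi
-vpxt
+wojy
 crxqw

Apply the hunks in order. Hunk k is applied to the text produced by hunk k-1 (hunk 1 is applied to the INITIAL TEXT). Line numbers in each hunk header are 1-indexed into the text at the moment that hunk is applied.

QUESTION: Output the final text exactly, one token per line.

Hunk 1: at line 5 remove [rhmh] add [wnwo] -> 8 lines: etsm ohbot pbh dta rugb wnwo vpxt crxqw
Hunk 2: at line 1 remove [pbh,dta] add [ixnh,zsc,nah] -> 9 lines: etsm ohbot ixnh zsc nah rugb wnwo vpxt crxqw
Hunk 3: at line 2 remove [zsc,nah,rugb] add [khjb,qdnpx,eun] -> 9 lines: etsm ohbot ixnh khjb qdnpx eun wnwo vpxt crxqw
Hunk 4: at line 6 remove [wnwo] add [ztgsc,drxi] -> 10 lines: etsm ohbot ixnh khjb qdnpx eun ztgsc drxi vpxt crxqw
Hunk 5: at line 8 remove [vpxt] add [wojy] -> 10 lines: etsm ohbot ixnh khjb qdnpx eun ztgsc drxi wojy crxqw

Answer: etsm
ohbot
ixnh
khjb
qdnpx
eun
ztgsc
drxi
wojy
crxqw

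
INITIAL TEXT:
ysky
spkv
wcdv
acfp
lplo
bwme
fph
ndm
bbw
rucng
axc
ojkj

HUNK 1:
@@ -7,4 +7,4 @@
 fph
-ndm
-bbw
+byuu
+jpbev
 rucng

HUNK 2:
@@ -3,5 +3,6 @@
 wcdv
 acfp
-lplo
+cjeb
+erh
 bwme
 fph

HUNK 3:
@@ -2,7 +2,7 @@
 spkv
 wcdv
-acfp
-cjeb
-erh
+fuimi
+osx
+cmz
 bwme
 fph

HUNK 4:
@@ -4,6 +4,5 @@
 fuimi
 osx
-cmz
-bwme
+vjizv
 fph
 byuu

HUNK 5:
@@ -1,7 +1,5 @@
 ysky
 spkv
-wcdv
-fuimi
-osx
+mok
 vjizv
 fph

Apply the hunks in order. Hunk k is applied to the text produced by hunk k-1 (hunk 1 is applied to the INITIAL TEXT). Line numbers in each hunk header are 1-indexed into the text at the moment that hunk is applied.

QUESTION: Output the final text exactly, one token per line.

Hunk 1: at line 7 remove [ndm,bbw] add [byuu,jpbev] -> 12 lines: ysky spkv wcdv acfp lplo bwme fph byuu jpbev rucng axc ojkj
Hunk 2: at line 3 remove [lplo] add [cjeb,erh] -> 13 lines: ysky spkv wcdv acfp cjeb erh bwme fph byuu jpbev rucng axc ojkj
Hunk 3: at line 2 remove [acfp,cjeb,erh] add [fuimi,osx,cmz] -> 13 lines: ysky spkv wcdv fuimi osx cmz bwme fph byuu jpbev rucng axc ojkj
Hunk 4: at line 4 remove [cmz,bwme] add [vjizv] -> 12 lines: ysky spkv wcdv fuimi osx vjizv fph byuu jpbev rucng axc ojkj
Hunk 5: at line 1 remove [wcdv,fuimi,osx] add [mok] -> 10 lines: ysky spkv mok vjizv fph byuu jpbev rucng axc ojkj

Answer: ysky
spkv
mok
vjizv
fph
byuu
jpbev
rucng
axc
ojkj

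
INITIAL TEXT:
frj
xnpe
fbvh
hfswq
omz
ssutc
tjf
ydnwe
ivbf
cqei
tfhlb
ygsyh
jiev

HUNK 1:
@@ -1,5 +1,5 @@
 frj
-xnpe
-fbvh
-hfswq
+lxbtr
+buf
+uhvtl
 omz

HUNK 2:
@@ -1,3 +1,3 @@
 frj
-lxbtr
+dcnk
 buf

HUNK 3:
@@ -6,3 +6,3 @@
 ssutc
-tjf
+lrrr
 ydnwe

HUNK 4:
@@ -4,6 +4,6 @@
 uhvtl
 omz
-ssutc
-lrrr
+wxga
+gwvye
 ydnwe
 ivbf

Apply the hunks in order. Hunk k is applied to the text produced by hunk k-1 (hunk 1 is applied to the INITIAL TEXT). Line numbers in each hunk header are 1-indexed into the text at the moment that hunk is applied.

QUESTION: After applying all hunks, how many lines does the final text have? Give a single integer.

Hunk 1: at line 1 remove [xnpe,fbvh,hfswq] add [lxbtr,buf,uhvtl] -> 13 lines: frj lxbtr buf uhvtl omz ssutc tjf ydnwe ivbf cqei tfhlb ygsyh jiev
Hunk 2: at line 1 remove [lxbtr] add [dcnk] -> 13 lines: frj dcnk buf uhvtl omz ssutc tjf ydnwe ivbf cqei tfhlb ygsyh jiev
Hunk 3: at line 6 remove [tjf] add [lrrr] -> 13 lines: frj dcnk buf uhvtl omz ssutc lrrr ydnwe ivbf cqei tfhlb ygsyh jiev
Hunk 4: at line 4 remove [ssutc,lrrr] add [wxga,gwvye] -> 13 lines: frj dcnk buf uhvtl omz wxga gwvye ydnwe ivbf cqei tfhlb ygsyh jiev
Final line count: 13

Answer: 13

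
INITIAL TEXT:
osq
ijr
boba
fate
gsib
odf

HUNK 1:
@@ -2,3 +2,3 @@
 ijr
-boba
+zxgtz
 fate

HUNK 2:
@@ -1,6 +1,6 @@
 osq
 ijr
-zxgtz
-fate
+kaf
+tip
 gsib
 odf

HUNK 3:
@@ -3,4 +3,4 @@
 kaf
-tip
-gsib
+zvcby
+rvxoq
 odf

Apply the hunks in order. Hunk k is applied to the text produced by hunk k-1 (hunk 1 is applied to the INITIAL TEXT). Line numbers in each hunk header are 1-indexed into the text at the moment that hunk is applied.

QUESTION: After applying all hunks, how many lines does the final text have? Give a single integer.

Hunk 1: at line 2 remove [boba] add [zxgtz] -> 6 lines: osq ijr zxgtz fate gsib odf
Hunk 2: at line 1 remove [zxgtz,fate] add [kaf,tip] -> 6 lines: osq ijr kaf tip gsib odf
Hunk 3: at line 3 remove [tip,gsib] add [zvcby,rvxoq] -> 6 lines: osq ijr kaf zvcby rvxoq odf
Final line count: 6

Answer: 6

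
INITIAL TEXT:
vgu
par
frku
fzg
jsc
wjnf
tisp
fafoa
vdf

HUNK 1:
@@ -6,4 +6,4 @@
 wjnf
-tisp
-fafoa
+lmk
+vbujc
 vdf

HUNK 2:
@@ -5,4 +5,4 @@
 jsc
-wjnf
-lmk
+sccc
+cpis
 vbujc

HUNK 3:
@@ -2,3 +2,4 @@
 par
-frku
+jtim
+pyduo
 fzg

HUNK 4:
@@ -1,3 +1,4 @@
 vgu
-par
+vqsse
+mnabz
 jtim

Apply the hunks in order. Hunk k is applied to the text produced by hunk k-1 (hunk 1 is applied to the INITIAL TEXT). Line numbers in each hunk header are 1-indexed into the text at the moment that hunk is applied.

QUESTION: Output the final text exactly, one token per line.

Answer: vgu
vqsse
mnabz
jtim
pyduo
fzg
jsc
sccc
cpis
vbujc
vdf

Derivation:
Hunk 1: at line 6 remove [tisp,fafoa] add [lmk,vbujc] -> 9 lines: vgu par frku fzg jsc wjnf lmk vbujc vdf
Hunk 2: at line 5 remove [wjnf,lmk] add [sccc,cpis] -> 9 lines: vgu par frku fzg jsc sccc cpis vbujc vdf
Hunk 3: at line 2 remove [frku] add [jtim,pyduo] -> 10 lines: vgu par jtim pyduo fzg jsc sccc cpis vbujc vdf
Hunk 4: at line 1 remove [par] add [vqsse,mnabz] -> 11 lines: vgu vqsse mnabz jtim pyduo fzg jsc sccc cpis vbujc vdf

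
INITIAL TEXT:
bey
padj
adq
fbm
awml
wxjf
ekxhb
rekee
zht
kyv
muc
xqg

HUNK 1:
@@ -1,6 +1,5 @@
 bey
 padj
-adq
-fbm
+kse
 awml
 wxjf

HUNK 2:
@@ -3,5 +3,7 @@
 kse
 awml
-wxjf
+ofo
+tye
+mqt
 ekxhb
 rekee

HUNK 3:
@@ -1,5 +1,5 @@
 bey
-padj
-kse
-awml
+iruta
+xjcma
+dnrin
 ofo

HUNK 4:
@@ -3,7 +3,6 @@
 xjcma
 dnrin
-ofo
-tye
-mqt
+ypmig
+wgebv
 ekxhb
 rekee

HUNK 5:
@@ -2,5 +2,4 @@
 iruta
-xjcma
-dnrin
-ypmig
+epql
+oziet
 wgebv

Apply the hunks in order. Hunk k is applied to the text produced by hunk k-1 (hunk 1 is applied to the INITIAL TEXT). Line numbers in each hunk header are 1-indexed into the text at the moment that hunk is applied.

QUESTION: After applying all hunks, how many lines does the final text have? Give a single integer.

Answer: 11

Derivation:
Hunk 1: at line 1 remove [adq,fbm] add [kse] -> 11 lines: bey padj kse awml wxjf ekxhb rekee zht kyv muc xqg
Hunk 2: at line 3 remove [wxjf] add [ofo,tye,mqt] -> 13 lines: bey padj kse awml ofo tye mqt ekxhb rekee zht kyv muc xqg
Hunk 3: at line 1 remove [padj,kse,awml] add [iruta,xjcma,dnrin] -> 13 lines: bey iruta xjcma dnrin ofo tye mqt ekxhb rekee zht kyv muc xqg
Hunk 4: at line 3 remove [ofo,tye,mqt] add [ypmig,wgebv] -> 12 lines: bey iruta xjcma dnrin ypmig wgebv ekxhb rekee zht kyv muc xqg
Hunk 5: at line 2 remove [xjcma,dnrin,ypmig] add [epql,oziet] -> 11 lines: bey iruta epql oziet wgebv ekxhb rekee zht kyv muc xqg
Final line count: 11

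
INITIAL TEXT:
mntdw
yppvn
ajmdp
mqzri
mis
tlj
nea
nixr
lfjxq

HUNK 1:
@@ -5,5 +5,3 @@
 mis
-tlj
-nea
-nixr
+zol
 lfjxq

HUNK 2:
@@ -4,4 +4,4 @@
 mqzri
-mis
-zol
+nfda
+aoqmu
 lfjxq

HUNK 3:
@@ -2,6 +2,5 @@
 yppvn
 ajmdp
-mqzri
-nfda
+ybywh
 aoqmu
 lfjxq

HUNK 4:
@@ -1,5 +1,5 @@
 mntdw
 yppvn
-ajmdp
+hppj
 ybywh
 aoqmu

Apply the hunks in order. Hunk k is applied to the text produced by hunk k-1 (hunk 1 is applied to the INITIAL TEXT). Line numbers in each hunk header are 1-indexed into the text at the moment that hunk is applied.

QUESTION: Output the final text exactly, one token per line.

Hunk 1: at line 5 remove [tlj,nea,nixr] add [zol] -> 7 lines: mntdw yppvn ajmdp mqzri mis zol lfjxq
Hunk 2: at line 4 remove [mis,zol] add [nfda,aoqmu] -> 7 lines: mntdw yppvn ajmdp mqzri nfda aoqmu lfjxq
Hunk 3: at line 2 remove [mqzri,nfda] add [ybywh] -> 6 lines: mntdw yppvn ajmdp ybywh aoqmu lfjxq
Hunk 4: at line 1 remove [ajmdp] add [hppj] -> 6 lines: mntdw yppvn hppj ybywh aoqmu lfjxq

Answer: mntdw
yppvn
hppj
ybywh
aoqmu
lfjxq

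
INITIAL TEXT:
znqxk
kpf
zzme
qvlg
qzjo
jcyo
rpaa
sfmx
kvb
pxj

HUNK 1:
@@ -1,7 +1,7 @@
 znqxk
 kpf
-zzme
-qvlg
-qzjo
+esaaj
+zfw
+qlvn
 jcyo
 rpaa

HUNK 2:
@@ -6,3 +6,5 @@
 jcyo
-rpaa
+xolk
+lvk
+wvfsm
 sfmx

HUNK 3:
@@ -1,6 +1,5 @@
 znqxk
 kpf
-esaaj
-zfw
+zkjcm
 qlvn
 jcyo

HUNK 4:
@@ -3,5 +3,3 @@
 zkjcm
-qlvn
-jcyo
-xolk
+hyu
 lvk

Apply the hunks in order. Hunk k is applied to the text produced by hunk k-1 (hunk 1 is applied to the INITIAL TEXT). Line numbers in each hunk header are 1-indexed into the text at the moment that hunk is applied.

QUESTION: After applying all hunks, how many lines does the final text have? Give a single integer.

Answer: 9

Derivation:
Hunk 1: at line 1 remove [zzme,qvlg,qzjo] add [esaaj,zfw,qlvn] -> 10 lines: znqxk kpf esaaj zfw qlvn jcyo rpaa sfmx kvb pxj
Hunk 2: at line 6 remove [rpaa] add [xolk,lvk,wvfsm] -> 12 lines: znqxk kpf esaaj zfw qlvn jcyo xolk lvk wvfsm sfmx kvb pxj
Hunk 3: at line 1 remove [esaaj,zfw] add [zkjcm] -> 11 lines: znqxk kpf zkjcm qlvn jcyo xolk lvk wvfsm sfmx kvb pxj
Hunk 4: at line 3 remove [qlvn,jcyo,xolk] add [hyu] -> 9 lines: znqxk kpf zkjcm hyu lvk wvfsm sfmx kvb pxj
Final line count: 9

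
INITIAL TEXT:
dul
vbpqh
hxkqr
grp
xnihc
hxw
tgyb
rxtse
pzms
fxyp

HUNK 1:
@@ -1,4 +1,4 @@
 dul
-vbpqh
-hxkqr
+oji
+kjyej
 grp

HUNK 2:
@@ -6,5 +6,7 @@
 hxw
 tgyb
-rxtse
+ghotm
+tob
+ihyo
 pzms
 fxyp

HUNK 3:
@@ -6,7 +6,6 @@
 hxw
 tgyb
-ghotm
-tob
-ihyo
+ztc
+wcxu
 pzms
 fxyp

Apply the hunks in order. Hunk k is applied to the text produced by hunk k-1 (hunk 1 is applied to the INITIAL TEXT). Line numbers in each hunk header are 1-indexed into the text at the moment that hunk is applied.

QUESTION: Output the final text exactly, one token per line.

Answer: dul
oji
kjyej
grp
xnihc
hxw
tgyb
ztc
wcxu
pzms
fxyp

Derivation:
Hunk 1: at line 1 remove [vbpqh,hxkqr] add [oji,kjyej] -> 10 lines: dul oji kjyej grp xnihc hxw tgyb rxtse pzms fxyp
Hunk 2: at line 6 remove [rxtse] add [ghotm,tob,ihyo] -> 12 lines: dul oji kjyej grp xnihc hxw tgyb ghotm tob ihyo pzms fxyp
Hunk 3: at line 6 remove [ghotm,tob,ihyo] add [ztc,wcxu] -> 11 lines: dul oji kjyej grp xnihc hxw tgyb ztc wcxu pzms fxyp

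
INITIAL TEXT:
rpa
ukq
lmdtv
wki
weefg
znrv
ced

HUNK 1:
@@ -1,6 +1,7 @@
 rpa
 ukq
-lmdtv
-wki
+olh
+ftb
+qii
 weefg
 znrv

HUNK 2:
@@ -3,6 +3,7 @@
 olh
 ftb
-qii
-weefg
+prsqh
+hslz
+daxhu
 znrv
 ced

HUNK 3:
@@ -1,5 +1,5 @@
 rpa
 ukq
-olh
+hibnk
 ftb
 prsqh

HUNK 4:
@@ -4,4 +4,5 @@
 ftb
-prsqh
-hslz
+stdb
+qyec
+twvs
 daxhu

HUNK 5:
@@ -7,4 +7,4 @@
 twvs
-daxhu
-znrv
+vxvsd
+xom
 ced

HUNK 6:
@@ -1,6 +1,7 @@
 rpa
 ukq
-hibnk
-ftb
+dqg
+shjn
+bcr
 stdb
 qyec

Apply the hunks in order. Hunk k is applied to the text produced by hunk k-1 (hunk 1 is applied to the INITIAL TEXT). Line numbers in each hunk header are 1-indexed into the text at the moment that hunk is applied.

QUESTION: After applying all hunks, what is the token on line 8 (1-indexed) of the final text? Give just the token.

Answer: twvs

Derivation:
Hunk 1: at line 1 remove [lmdtv,wki] add [olh,ftb,qii] -> 8 lines: rpa ukq olh ftb qii weefg znrv ced
Hunk 2: at line 3 remove [qii,weefg] add [prsqh,hslz,daxhu] -> 9 lines: rpa ukq olh ftb prsqh hslz daxhu znrv ced
Hunk 3: at line 1 remove [olh] add [hibnk] -> 9 lines: rpa ukq hibnk ftb prsqh hslz daxhu znrv ced
Hunk 4: at line 4 remove [prsqh,hslz] add [stdb,qyec,twvs] -> 10 lines: rpa ukq hibnk ftb stdb qyec twvs daxhu znrv ced
Hunk 5: at line 7 remove [daxhu,znrv] add [vxvsd,xom] -> 10 lines: rpa ukq hibnk ftb stdb qyec twvs vxvsd xom ced
Hunk 6: at line 1 remove [hibnk,ftb] add [dqg,shjn,bcr] -> 11 lines: rpa ukq dqg shjn bcr stdb qyec twvs vxvsd xom ced
Final line 8: twvs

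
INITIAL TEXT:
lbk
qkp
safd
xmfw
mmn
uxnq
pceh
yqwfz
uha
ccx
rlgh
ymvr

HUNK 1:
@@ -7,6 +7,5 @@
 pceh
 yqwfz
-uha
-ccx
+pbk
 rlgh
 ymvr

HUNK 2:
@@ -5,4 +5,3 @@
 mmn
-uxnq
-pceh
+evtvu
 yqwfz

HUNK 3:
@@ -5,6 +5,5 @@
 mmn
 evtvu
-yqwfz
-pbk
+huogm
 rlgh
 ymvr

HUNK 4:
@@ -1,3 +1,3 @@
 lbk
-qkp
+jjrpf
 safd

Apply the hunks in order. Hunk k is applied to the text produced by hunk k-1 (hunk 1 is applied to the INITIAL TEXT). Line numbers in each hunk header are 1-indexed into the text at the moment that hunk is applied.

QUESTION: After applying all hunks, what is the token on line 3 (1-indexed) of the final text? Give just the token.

Answer: safd

Derivation:
Hunk 1: at line 7 remove [uha,ccx] add [pbk] -> 11 lines: lbk qkp safd xmfw mmn uxnq pceh yqwfz pbk rlgh ymvr
Hunk 2: at line 5 remove [uxnq,pceh] add [evtvu] -> 10 lines: lbk qkp safd xmfw mmn evtvu yqwfz pbk rlgh ymvr
Hunk 3: at line 5 remove [yqwfz,pbk] add [huogm] -> 9 lines: lbk qkp safd xmfw mmn evtvu huogm rlgh ymvr
Hunk 4: at line 1 remove [qkp] add [jjrpf] -> 9 lines: lbk jjrpf safd xmfw mmn evtvu huogm rlgh ymvr
Final line 3: safd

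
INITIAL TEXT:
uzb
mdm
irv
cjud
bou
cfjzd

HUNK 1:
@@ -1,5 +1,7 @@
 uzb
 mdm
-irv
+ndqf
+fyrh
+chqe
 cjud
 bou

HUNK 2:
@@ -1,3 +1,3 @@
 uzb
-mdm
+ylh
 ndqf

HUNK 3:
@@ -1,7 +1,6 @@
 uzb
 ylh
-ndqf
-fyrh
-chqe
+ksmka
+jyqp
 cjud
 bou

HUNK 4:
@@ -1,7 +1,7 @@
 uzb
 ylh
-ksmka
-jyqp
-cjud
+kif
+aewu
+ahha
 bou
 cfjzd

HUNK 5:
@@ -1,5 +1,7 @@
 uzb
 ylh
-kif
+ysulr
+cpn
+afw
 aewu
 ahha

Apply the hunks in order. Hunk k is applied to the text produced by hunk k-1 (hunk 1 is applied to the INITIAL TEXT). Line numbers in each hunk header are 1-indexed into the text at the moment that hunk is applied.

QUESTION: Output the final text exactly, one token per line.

Answer: uzb
ylh
ysulr
cpn
afw
aewu
ahha
bou
cfjzd

Derivation:
Hunk 1: at line 1 remove [irv] add [ndqf,fyrh,chqe] -> 8 lines: uzb mdm ndqf fyrh chqe cjud bou cfjzd
Hunk 2: at line 1 remove [mdm] add [ylh] -> 8 lines: uzb ylh ndqf fyrh chqe cjud bou cfjzd
Hunk 3: at line 1 remove [ndqf,fyrh,chqe] add [ksmka,jyqp] -> 7 lines: uzb ylh ksmka jyqp cjud bou cfjzd
Hunk 4: at line 1 remove [ksmka,jyqp,cjud] add [kif,aewu,ahha] -> 7 lines: uzb ylh kif aewu ahha bou cfjzd
Hunk 5: at line 1 remove [kif] add [ysulr,cpn,afw] -> 9 lines: uzb ylh ysulr cpn afw aewu ahha bou cfjzd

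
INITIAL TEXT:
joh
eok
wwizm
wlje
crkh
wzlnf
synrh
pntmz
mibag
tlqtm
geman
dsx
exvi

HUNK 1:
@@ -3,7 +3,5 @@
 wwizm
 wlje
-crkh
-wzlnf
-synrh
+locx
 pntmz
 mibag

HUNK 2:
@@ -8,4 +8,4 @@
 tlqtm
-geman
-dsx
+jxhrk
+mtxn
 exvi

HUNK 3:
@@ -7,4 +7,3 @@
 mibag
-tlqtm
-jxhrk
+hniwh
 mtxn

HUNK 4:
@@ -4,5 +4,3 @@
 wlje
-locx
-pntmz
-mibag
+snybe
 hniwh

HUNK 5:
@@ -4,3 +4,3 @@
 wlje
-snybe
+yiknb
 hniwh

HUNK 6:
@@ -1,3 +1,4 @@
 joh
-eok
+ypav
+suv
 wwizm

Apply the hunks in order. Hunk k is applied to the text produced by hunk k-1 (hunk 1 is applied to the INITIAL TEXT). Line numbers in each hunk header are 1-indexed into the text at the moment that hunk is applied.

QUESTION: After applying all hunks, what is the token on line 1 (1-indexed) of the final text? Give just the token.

Answer: joh

Derivation:
Hunk 1: at line 3 remove [crkh,wzlnf,synrh] add [locx] -> 11 lines: joh eok wwizm wlje locx pntmz mibag tlqtm geman dsx exvi
Hunk 2: at line 8 remove [geman,dsx] add [jxhrk,mtxn] -> 11 lines: joh eok wwizm wlje locx pntmz mibag tlqtm jxhrk mtxn exvi
Hunk 3: at line 7 remove [tlqtm,jxhrk] add [hniwh] -> 10 lines: joh eok wwizm wlje locx pntmz mibag hniwh mtxn exvi
Hunk 4: at line 4 remove [locx,pntmz,mibag] add [snybe] -> 8 lines: joh eok wwizm wlje snybe hniwh mtxn exvi
Hunk 5: at line 4 remove [snybe] add [yiknb] -> 8 lines: joh eok wwizm wlje yiknb hniwh mtxn exvi
Hunk 6: at line 1 remove [eok] add [ypav,suv] -> 9 lines: joh ypav suv wwizm wlje yiknb hniwh mtxn exvi
Final line 1: joh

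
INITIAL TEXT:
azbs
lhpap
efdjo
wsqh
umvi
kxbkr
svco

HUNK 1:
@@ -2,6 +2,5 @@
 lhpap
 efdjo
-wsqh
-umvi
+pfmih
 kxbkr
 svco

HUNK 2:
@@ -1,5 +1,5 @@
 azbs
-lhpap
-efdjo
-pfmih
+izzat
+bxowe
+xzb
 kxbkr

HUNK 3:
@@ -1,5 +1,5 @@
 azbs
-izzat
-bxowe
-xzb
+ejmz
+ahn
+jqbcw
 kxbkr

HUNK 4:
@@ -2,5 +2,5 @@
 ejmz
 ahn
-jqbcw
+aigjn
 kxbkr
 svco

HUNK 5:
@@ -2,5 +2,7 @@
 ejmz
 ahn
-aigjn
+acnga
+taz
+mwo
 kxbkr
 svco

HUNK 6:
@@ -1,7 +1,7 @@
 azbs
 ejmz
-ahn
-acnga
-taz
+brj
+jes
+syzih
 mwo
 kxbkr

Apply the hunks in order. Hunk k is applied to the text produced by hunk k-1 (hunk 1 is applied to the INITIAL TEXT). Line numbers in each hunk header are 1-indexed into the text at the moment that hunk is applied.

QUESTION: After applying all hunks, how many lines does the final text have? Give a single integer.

Hunk 1: at line 2 remove [wsqh,umvi] add [pfmih] -> 6 lines: azbs lhpap efdjo pfmih kxbkr svco
Hunk 2: at line 1 remove [lhpap,efdjo,pfmih] add [izzat,bxowe,xzb] -> 6 lines: azbs izzat bxowe xzb kxbkr svco
Hunk 3: at line 1 remove [izzat,bxowe,xzb] add [ejmz,ahn,jqbcw] -> 6 lines: azbs ejmz ahn jqbcw kxbkr svco
Hunk 4: at line 2 remove [jqbcw] add [aigjn] -> 6 lines: azbs ejmz ahn aigjn kxbkr svco
Hunk 5: at line 2 remove [aigjn] add [acnga,taz,mwo] -> 8 lines: azbs ejmz ahn acnga taz mwo kxbkr svco
Hunk 6: at line 1 remove [ahn,acnga,taz] add [brj,jes,syzih] -> 8 lines: azbs ejmz brj jes syzih mwo kxbkr svco
Final line count: 8

Answer: 8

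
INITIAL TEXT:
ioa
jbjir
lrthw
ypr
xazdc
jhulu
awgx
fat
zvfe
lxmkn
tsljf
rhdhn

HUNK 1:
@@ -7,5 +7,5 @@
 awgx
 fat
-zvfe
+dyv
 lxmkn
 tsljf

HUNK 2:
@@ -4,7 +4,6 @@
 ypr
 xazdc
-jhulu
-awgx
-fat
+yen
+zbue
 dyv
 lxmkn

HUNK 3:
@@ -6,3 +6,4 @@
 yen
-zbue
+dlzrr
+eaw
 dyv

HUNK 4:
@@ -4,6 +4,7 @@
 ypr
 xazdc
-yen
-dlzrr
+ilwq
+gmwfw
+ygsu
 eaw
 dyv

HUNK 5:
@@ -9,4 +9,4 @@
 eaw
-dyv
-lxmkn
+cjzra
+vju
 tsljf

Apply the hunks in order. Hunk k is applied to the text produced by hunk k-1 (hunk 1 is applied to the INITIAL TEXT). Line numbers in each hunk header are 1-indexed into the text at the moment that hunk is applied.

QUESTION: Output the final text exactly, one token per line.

Answer: ioa
jbjir
lrthw
ypr
xazdc
ilwq
gmwfw
ygsu
eaw
cjzra
vju
tsljf
rhdhn

Derivation:
Hunk 1: at line 7 remove [zvfe] add [dyv] -> 12 lines: ioa jbjir lrthw ypr xazdc jhulu awgx fat dyv lxmkn tsljf rhdhn
Hunk 2: at line 4 remove [jhulu,awgx,fat] add [yen,zbue] -> 11 lines: ioa jbjir lrthw ypr xazdc yen zbue dyv lxmkn tsljf rhdhn
Hunk 3: at line 6 remove [zbue] add [dlzrr,eaw] -> 12 lines: ioa jbjir lrthw ypr xazdc yen dlzrr eaw dyv lxmkn tsljf rhdhn
Hunk 4: at line 4 remove [yen,dlzrr] add [ilwq,gmwfw,ygsu] -> 13 lines: ioa jbjir lrthw ypr xazdc ilwq gmwfw ygsu eaw dyv lxmkn tsljf rhdhn
Hunk 5: at line 9 remove [dyv,lxmkn] add [cjzra,vju] -> 13 lines: ioa jbjir lrthw ypr xazdc ilwq gmwfw ygsu eaw cjzra vju tsljf rhdhn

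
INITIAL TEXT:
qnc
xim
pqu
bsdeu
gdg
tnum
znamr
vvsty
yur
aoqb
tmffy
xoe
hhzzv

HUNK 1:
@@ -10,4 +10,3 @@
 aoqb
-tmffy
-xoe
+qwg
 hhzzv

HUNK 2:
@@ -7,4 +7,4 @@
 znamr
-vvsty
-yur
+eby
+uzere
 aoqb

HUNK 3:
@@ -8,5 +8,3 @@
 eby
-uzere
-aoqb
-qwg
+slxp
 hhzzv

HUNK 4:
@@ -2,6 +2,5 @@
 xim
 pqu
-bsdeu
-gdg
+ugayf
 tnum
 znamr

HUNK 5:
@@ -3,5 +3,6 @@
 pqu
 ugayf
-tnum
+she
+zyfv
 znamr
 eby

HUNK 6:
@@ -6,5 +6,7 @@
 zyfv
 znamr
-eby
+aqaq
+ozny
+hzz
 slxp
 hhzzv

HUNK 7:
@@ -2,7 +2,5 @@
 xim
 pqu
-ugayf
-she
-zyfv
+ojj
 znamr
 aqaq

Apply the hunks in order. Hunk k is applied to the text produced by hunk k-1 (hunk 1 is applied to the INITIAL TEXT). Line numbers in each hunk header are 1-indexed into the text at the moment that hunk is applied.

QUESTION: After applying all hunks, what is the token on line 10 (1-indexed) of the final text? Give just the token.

Answer: hhzzv

Derivation:
Hunk 1: at line 10 remove [tmffy,xoe] add [qwg] -> 12 lines: qnc xim pqu bsdeu gdg tnum znamr vvsty yur aoqb qwg hhzzv
Hunk 2: at line 7 remove [vvsty,yur] add [eby,uzere] -> 12 lines: qnc xim pqu bsdeu gdg tnum znamr eby uzere aoqb qwg hhzzv
Hunk 3: at line 8 remove [uzere,aoqb,qwg] add [slxp] -> 10 lines: qnc xim pqu bsdeu gdg tnum znamr eby slxp hhzzv
Hunk 4: at line 2 remove [bsdeu,gdg] add [ugayf] -> 9 lines: qnc xim pqu ugayf tnum znamr eby slxp hhzzv
Hunk 5: at line 3 remove [tnum] add [she,zyfv] -> 10 lines: qnc xim pqu ugayf she zyfv znamr eby slxp hhzzv
Hunk 6: at line 6 remove [eby] add [aqaq,ozny,hzz] -> 12 lines: qnc xim pqu ugayf she zyfv znamr aqaq ozny hzz slxp hhzzv
Hunk 7: at line 2 remove [ugayf,she,zyfv] add [ojj] -> 10 lines: qnc xim pqu ojj znamr aqaq ozny hzz slxp hhzzv
Final line 10: hhzzv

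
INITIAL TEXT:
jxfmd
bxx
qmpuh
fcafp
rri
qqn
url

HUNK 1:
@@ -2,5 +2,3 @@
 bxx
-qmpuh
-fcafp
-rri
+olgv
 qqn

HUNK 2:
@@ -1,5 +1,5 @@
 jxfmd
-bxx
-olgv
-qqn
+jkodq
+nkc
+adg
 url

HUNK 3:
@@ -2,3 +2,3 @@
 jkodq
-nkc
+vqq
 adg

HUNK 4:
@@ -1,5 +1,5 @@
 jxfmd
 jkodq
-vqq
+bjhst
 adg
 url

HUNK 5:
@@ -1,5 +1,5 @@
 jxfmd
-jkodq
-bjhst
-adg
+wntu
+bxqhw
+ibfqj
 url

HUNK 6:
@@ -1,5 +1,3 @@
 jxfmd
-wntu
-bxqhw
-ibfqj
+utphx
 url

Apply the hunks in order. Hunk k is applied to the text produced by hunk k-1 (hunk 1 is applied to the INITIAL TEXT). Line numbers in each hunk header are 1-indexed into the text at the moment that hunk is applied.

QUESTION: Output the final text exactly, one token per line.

Answer: jxfmd
utphx
url

Derivation:
Hunk 1: at line 2 remove [qmpuh,fcafp,rri] add [olgv] -> 5 lines: jxfmd bxx olgv qqn url
Hunk 2: at line 1 remove [bxx,olgv,qqn] add [jkodq,nkc,adg] -> 5 lines: jxfmd jkodq nkc adg url
Hunk 3: at line 2 remove [nkc] add [vqq] -> 5 lines: jxfmd jkodq vqq adg url
Hunk 4: at line 1 remove [vqq] add [bjhst] -> 5 lines: jxfmd jkodq bjhst adg url
Hunk 5: at line 1 remove [jkodq,bjhst,adg] add [wntu,bxqhw,ibfqj] -> 5 lines: jxfmd wntu bxqhw ibfqj url
Hunk 6: at line 1 remove [wntu,bxqhw,ibfqj] add [utphx] -> 3 lines: jxfmd utphx url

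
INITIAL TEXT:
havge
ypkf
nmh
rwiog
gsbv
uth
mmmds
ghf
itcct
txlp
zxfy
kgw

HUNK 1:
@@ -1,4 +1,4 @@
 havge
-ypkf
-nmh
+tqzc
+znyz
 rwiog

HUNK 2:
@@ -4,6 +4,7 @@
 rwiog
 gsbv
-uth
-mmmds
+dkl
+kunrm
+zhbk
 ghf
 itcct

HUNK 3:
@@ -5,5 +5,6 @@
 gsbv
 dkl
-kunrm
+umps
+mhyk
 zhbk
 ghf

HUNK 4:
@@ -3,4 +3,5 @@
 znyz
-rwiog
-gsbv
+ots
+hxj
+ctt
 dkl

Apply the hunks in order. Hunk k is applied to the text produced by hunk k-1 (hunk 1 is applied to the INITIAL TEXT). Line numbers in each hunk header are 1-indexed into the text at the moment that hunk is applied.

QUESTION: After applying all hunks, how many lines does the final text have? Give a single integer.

Hunk 1: at line 1 remove [ypkf,nmh] add [tqzc,znyz] -> 12 lines: havge tqzc znyz rwiog gsbv uth mmmds ghf itcct txlp zxfy kgw
Hunk 2: at line 4 remove [uth,mmmds] add [dkl,kunrm,zhbk] -> 13 lines: havge tqzc znyz rwiog gsbv dkl kunrm zhbk ghf itcct txlp zxfy kgw
Hunk 3: at line 5 remove [kunrm] add [umps,mhyk] -> 14 lines: havge tqzc znyz rwiog gsbv dkl umps mhyk zhbk ghf itcct txlp zxfy kgw
Hunk 4: at line 3 remove [rwiog,gsbv] add [ots,hxj,ctt] -> 15 lines: havge tqzc znyz ots hxj ctt dkl umps mhyk zhbk ghf itcct txlp zxfy kgw
Final line count: 15

Answer: 15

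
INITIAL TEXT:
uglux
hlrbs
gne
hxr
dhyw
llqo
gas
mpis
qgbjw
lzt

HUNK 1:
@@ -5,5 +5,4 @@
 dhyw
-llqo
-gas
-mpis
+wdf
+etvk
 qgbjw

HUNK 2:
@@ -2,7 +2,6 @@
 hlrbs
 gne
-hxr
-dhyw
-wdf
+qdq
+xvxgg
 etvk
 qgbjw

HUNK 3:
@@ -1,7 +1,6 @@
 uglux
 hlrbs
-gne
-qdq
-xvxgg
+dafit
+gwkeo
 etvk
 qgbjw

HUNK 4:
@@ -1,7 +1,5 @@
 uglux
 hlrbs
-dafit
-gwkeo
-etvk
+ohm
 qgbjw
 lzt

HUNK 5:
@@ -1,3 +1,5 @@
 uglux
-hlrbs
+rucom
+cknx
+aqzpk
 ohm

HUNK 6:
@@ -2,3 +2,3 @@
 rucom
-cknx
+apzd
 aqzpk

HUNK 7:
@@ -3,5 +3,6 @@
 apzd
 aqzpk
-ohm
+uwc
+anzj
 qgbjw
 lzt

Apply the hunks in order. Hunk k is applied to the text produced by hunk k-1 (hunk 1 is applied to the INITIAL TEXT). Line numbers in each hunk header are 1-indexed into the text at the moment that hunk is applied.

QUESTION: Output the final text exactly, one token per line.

Hunk 1: at line 5 remove [llqo,gas,mpis] add [wdf,etvk] -> 9 lines: uglux hlrbs gne hxr dhyw wdf etvk qgbjw lzt
Hunk 2: at line 2 remove [hxr,dhyw,wdf] add [qdq,xvxgg] -> 8 lines: uglux hlrbs gne qdq xvxgg etvk qgbjw lzt
Hunk 3: at line 1 remove [gne,qdq,xvxgg] add [dafit,gwkeo] -> 7 lines: uglux hlrbs dafit gwkeo etvk qgbjw lzt
Hunk 4: at line 1 remove [dafit,gwkeo,etvk] add [ohm] -> 5 lines: uglux hlrbs ohm qgbjw lzt
Hunk 5: at line 1 remove [hlrbs] add [rucom,cknx,aqzpk] -> 7 lines: uglux rucom cknx aqzpk ohm qgbjw lzt
Hunk 6: at line 2 remove [cknx] add [apzd] -> 7 lines: uglux rucom apzd aqzpk ohm qgbjw lzt
Hunk 7: at line 3 remove [ohm] add [uwc,anzj] -> 8 lines: uglux rucom apzd aqzpk uwc anzj qgbjw lzt

Answer: uglux
rucom
apzd
aqzpk
uwc
anzj
qgbjw
lzt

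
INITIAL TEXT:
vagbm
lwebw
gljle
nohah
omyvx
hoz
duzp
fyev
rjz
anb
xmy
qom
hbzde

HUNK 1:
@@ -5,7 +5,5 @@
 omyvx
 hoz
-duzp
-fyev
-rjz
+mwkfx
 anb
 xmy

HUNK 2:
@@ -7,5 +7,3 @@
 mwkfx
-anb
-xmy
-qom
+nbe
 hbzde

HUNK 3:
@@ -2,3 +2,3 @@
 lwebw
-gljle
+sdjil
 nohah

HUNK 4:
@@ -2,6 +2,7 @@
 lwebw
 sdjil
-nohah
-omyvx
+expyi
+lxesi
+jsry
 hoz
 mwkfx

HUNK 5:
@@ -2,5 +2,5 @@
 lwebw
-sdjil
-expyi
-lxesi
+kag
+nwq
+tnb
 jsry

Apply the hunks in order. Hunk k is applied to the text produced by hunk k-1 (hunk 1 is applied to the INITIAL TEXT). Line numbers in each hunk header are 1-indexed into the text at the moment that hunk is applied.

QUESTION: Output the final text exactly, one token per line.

Hunk 1: at line 5 remove [duzp,fyev,rjz] add [mwkfx] -> 11 lines: vagbm lwebw gljle nohah omyvx hoz mwkfx anb xmy qom hbzde
Hunk 2: at line 7 remove [anb,xmy,qom] add [nbe] -> 9 lines: vagbm lwebw gljle nohah omyvx hoz mwkfx nbe hbzde
Hunk 3: at line 2 remove [gljle] add [sdjil] -> 9 lines: vagbm lwebw sdjil nohah omyvx hoz mwkfx nbe hbzde
Hunk 4: at line 2 remove [nohah,omyvx] add [expyi,lxesi,jsry] -> 10 lines: vagbm lwebw sdjil expyi lxesi jsry hoz mwkfx nbe hbzde
Hunk 5: at line 2 remove [sdjil,expyi,lxesi] add [kag,nwq,tnb] -> 10 lines: vagbm lwebw kag nwq tnb jsry hoz mwkfx nbe hbzde

Answer: vagbm
lwebw
kag
nwq
tnb
jsry
hoz
mwkfx
nbe
hbzde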